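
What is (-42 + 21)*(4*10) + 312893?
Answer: 312053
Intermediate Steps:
(-42 + 21)*(4*10) + 312893 = -21*40 + 312893 = -840 + 312893 = 312053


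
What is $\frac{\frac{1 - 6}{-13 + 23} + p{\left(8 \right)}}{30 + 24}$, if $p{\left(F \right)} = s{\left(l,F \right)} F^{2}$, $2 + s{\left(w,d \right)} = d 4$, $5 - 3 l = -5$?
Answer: $\frac{3839}{108} \approx 35.546$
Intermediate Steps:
$l = \frac{10}{3}$ ($l = \frac{5}{3} - - \frac{5}{3} = \frac{5}{3} + \frac{5}{3} = \frac{10}{3} \approx 3.3333$)
$s{\left(w,d \right)} = -2 + 4 d$ ($s{\left(w,d \right)} = -2 + d 4 = -2 + 4 d$)
$p{\left(F \right)} = F^{2} \left(-2 + 4 F\right)$ ($p{\left(F \right)} = \left(-2 + 4 F\right) F^{2} = F^{2} \left(-2 + 4 F\right)$)
$\frac{\frac{1 - 6}{-13 + 23} + p{\left(8 \right)}}{30 + 24} = \frac{\frac{1 - 6}{-13 + 23} + 8^{2} \left(-2 + 4 \cdot 8\right)}{30 + 24} = \frac{- \frac{5}{10} + 64 \left(-2 + 32\right)}{54} = \frac{\left(-5\right) \frac{1}{10} + 64 \cdot 30}{54} = \frac{- \frac{1}{2} + 1920}{54} = \frac{1}{54} \cdot \frac{3839}{2} = \frac{3839}{108}$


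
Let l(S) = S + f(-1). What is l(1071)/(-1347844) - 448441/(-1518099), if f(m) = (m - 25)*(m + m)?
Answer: 602723686027/2046160628556 ≈ 0.29456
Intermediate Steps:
f(m) = 2*m*(-25 + m) (f(m) = (-25 + m)*(2*m) = 2*m*(-25 + m))
l(S) = 52 + S (l(S) = S + 2*(-1)*(-25 - 1) = S + 2*(-1)*(-26) = S + 52 = 52 + S)
l(1071)/(-1347844) - 448441/(-1518099) = (52 + 1071)/(-1347844) - 448441/(-1518099) = 1123*(-1/1347844) - 448441*(-1/1518099) = -1123/1347844 + 448441/1518099 = 602723686027/2046160628556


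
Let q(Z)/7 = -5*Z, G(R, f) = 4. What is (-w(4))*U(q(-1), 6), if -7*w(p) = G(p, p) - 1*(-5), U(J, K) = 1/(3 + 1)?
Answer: 9/28 ≈ 0.32143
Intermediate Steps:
q(Z) = -35*Z (q(Z) = 7*(-5*Z) = -35*Z)
U(J, K) = ¼ (U(J, K) = 1/4 = ¼)
w(p) = -9/7 (w(p) = -(4 - 1*(-5))/7 = -(4 + 5)/7 = -⅐*9 = -9/7)
(-w(4))*U(q(-1), 6) = -1*(-9/7)*(¼) = (9/7)*(¼) = 9/28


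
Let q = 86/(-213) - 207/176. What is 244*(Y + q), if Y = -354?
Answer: -813128719/9372 ≈ -86762.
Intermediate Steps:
q = -59227/37488 (q = 86*(-1/213) - 207*1/176 = -86/213 - 207/176 = -59227/37488 ≈ -1.5799)
244*(Y + q) = 244*(-354 - 59227/37488) = 244*(-13329979/37488) = -813128719/9372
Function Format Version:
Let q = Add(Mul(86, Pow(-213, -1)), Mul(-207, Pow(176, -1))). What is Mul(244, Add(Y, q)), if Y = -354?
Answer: Rational(-813128719, 9372) ≈ -86762.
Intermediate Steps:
q = Rational(-59227, 37488) (q = Add(Mul(86, Rational(-1, 213)), Mul(-207, Rational(1, 176))) = Add(Rational(-86, 213), Rational(-207, 176)) = Rational(-59227, 37488) ≈ -1.5799)
Mul(244, Add(Y, q)) = Mul(244, Add(-354, Rational(-59227, 37488))) = Mul(244, Rational(-13329979, 37488)) = Rational(-813128719, 9372)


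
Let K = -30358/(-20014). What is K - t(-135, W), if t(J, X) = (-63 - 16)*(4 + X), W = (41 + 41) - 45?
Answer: 32427852/10007 ≈ 3240.5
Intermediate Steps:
K = 15179/10007 (K = -30358*(-1/20014) = 15179/10007 ≈ 1.5168)
W = 37 (W = 82 - 45 = 37)
t(J, X) = -316 - 79*X (t(J, X) = -79*(4 + X) = -316 - 79*X)
K - t(-135, W) = 15179/10007 - (-316 - 79*37) = 15179/10007 - (-316 - 2923) = 15179/10007 - 1*(-3239) = 15179/10007 + 3239 = 32427852/10007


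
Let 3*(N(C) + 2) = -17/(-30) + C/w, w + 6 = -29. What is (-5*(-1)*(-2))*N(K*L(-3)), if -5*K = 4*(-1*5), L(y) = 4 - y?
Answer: 187/9 ≈ 20.778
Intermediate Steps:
w = -35 (w = -6 - 29 = -35)
K = 4 (K = -4*(-1*5)/5 = -4*(-5)/5 = -⅕*(-20) = 4)
N(C) = -163/90 - C/105 (N(C) = -2 + (-17/(-30) + C/(-35))/3 = -2 + (-17*(-1/30) + C*(-1/35))/3 = -2 + (17/30 - C/35)/3 = -2 + (17/90 - C/105) = -163/90 - C/105)
(-5*(-1)*(-2))*N(K*L(-3)) = (-5*(-1)*(-2))*(-163/90 - 4*(4 - 1*(-3))/105) = (5*(-2))*(-163/90 - 4*(4 + 3)/105) = -10*(-163/90 - 4*7/105) = -10*(-163/90 - 1/105*28) = -10*(-163/90 - 4/15) = -10*(-187/90) = 187/9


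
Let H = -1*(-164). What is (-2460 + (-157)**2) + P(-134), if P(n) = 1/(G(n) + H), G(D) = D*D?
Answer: 402064681/18120 ≈ 22189.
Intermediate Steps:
G(D) = D**2
H = 164
P(n) = 1/(164 + n**2) (P(n) = 1/(n**2 + 164) = 1/(164 + n**2))
(-2460 + (-157)**2) + P(-134) = (-2460 + (-157)**2) + 1/(164 + (-134)**2) = (-2460 + 24649) + 1/(164 + 17956) = 22189 + 1/18120 = 402064681/18120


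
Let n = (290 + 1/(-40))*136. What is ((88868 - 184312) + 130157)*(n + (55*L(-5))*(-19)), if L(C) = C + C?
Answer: 8658567729/5 ≈ 1.7317e+9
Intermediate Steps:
L(C) = 2*C
n = 197183/5 (n = (290 - 1/40)*136 = (11599/40)*136 = 197183/5 ≈ 39437.)
((88868 - 184312) + 130157)*(n + (55*L(-5))*(-19)) = ((88868 - 184312) + 130157)*(197183/5 + (55*(2*(-5)))*(-19)) = (-95444 + 130157)*(197183/5 + (55*(-10))*(-19)) = 34713*(197183/5 - 550*(-19)) = 34713*(197183/5 + 10450) = 34713*(249433/5) = 8658567729/5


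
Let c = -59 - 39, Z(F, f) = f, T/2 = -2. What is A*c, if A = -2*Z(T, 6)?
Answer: 1176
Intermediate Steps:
T = -4 (T = 2*(-2) = -4)
A = -12 (A = -2*6 = -12)
c = -98
A*c = -12*(-98) = 1176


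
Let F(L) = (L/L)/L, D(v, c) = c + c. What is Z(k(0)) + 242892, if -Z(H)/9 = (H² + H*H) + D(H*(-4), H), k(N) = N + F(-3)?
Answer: 242896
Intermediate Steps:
D(v, c) = 2*c
F(L) = 1/L
k(N) = -⅓ + N (k(N) = N + 1/(-3) = N - ⅓ = -⅓ + N)
Z(H) = -18*H - 18*H² (Z(H) = -9*((H² + H*H) + 2*H) = -9*((H² + H²) + 2*H) = -9*(2*H² + 2*H) = -9*(2*H + 2*H²) = -18*H - 18*H²)
Z(k(0)) + 242892 = 18*(-⅓ + 0)*(-1 - (-⅓ + 0)) + 242892 = 18*(-⅓)*(-1 - 1*(-⅓)) + 242892 = 18*(-⅓)*(-1 + ⅓) + 242892 = 18*(-⅓)*(-⅔) + 242892 = 4 + 242892 = 242896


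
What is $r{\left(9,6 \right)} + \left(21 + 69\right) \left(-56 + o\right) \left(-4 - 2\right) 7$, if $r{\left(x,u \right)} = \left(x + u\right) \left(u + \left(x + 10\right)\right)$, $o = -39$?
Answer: $359475$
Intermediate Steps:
$r{\left(x,u \right)} = \left(u + x\right) \left(10 + u + x\right)$ ($r{\left(x,u \right)} = \left(u + x\right) \left(u + \left(10 + x\right)\right) = \left(u + x\right) \left(10 + u + x\right)$)
$r{\left(9,6 \right)} + \left(21 + 69\right) \left(-56 + o\right) \left(-4 - 2\right) 7 = \left(6^{2} + 9^{2} + 10 \cdot 6 + 10 \cdot 9 + 2 \cdot 6 \cdot 9\right) + \left(21 + 69\right) \left(-56 - 39\right) \left(-4 - 2\right) 7 = \left(36 + 81 + 60 + 90 + 108\right) + 90 \left(-95\right) \left(\left(-6\right) 7\right) = 375 - -359100 = 375 + 359100 = 359475$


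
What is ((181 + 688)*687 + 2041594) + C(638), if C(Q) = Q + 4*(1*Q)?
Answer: 2641787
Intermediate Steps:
C(Q) = 5*Q (C(Q) = Q + 4*Q = 5*Q)
((181 + 688)*687 + 2041594) + C(638) = ((181 + 688)*687 + 2041594) + 5*638 = (869*687 + 2041594) + 3190 = (597003 + 2041594) + 3190 = 2638597 + 3190 = 2641787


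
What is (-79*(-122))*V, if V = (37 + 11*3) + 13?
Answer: 799954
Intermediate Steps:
V = 83 (V = (37 + 33) + 13 = 70 + 13 = 83)
(-79*(-122))*V = -79*(-122)*83 = 9638*83 = 799954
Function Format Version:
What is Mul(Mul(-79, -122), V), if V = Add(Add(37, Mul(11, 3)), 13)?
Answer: 799954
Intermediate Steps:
V = 83 (V = Add(Add(37, 33), 13) = Add(70, 13) = 83)
Mul(Mul(-79, -122), V) = Mul(Mul(-79, -122), 83) = Mul(9638, 83) = 799954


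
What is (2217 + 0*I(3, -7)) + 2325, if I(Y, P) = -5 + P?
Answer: 4542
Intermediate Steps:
(2217 + 0*I(3, -7)) + 2325 = (2217 + 0*(-5 - 7)) + 2325 = (2217 + 0*(-12)) + 2325 = (2217 + 0) + 2325 = 2217 + 2325 = 4542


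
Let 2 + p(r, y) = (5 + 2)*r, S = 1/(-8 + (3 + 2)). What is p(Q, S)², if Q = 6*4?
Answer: 27556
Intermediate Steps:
S = -⅓ (S = 1/(-8 + 5) = 1/(-3) = -⅓ ≈ -0.33333)
Q = 24
p(r, y) = -2 + 7*r (p(r, y) = -2 + (5 + 2)*r = -2 + 7*r)
p(Q, S)² = (-2 + 7*24)² = (-2 + 168)² = 166² = 27556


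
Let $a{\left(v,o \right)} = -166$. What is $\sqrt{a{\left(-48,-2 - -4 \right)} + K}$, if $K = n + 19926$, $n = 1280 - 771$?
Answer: $\sqrt{20269} \approx 142.37$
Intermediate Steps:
$n = 509$
$K = 20435$ ($K = 509 + 19926 = 20435$)
$\sqrt{a{\left(-48,-2 - -4 \right)} + K} = \sqrt{-166 + 20435} = \sqrt{20269}$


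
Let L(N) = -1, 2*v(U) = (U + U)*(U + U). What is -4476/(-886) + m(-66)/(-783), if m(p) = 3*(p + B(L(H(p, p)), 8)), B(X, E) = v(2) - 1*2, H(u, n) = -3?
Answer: 203566/38541 ≈ 5.2818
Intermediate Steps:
v(U) = 2*U**2 (v(U) = ((U + U)*(U + U))/2 = ((2*U)*(2*U))/2 = (4*U**2)/2 = 2*U**2)
B(X, E) = 6 (B(X, E) = 2*2**2 - 1*2 = 2*4 - 2 = 8 - 2 = 6)
m(p) = 18 + 3*p (m(p) = 3*(p + 6) = 3*(6 + p) = 18 + 3*p)
-4476/(-886) + m(-66)/(-783) = -4476/(-886) + (18 + 3*(-66))/(-783) = -4476*(-1/886) + (18 - 198)*(-1/783) = 2238/443 - 180*(-1/783) = 2238/443 + 20/87 = 203566/38541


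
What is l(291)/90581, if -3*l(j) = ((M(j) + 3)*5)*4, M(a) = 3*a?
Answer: -5840/90581 ≈ -0.064473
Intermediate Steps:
l(j) = -20 - 20*j (l(j) = -(3*j + 3)*5*4/3 = -(3 + 3*j)*5*4/3 = -(15 + 15*j)*4/3 = -(60 + 60*j)/3 = -20 - 20*j)
l(291)/90581 = (-20 - 20*291)/90581 = (-20 - 5820)*(1/90581) = -5840*1/90581 = -5840/90581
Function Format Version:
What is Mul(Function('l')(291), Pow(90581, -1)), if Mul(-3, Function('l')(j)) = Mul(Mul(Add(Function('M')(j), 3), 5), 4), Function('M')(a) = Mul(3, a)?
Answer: Rational(-5840, 90581) ≈ -0.064473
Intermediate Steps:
Function('l')(j) = Add(-20, Mul(-20, j)) (Function('l')(j) = Mul(Rational(-1, 3), Mul(Mul(Add(Mul(3, j), 3), 5), 4)) = Mul(Rational(-1, 3), Mul(Mul(Add(3, Mul(3, j)), 5), 4)) = Mul(Rational(-1, 3), Mul(Add(15, Mul(15, j)), 4)) = Mul(Rational(-1, 3), Add(60, Mul(60, j))) = Add(-20, Mul(-20, j)))
Mul(Function('l')(291), Pow(90581, -1)) = Mul(Add(-20, Mul(-20, 291)), Pow(90581, -1)) = Mul(Add(-20, -5820), Rational(1, 90581)) = Mul(-5840, Rational(1, 90581)) = Rational(-5840, 90581)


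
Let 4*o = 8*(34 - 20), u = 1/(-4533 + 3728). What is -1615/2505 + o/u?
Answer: -11292863/501 ≈ -22541.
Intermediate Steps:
u = -1/805 (u = 1/(-805) = -1/805 ≈ -0.0012422)
o = 28 (o = (8*(34 - 20))/4 = (8*14)/4 = (1/4)*112 = 28)
-1615/2505 + o/u = -1615/2505 + 28/(-1/805) = -1615*1/2505 + 28*(-805) = -323/501 - 22540 = -11292863/501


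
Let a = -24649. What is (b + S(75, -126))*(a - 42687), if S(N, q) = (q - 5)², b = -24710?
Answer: 508319464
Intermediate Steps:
S(N, q) = (-5 + q)²
(b + S(75, -126))*(a - 42687) = (-24710 + (-5 - 126)²)*(-24649 - 42687) = (-24710 + (-131)²)*(-67336) = (-24710 + 17161)*(-67336) = -7549*(-67336) = 508319464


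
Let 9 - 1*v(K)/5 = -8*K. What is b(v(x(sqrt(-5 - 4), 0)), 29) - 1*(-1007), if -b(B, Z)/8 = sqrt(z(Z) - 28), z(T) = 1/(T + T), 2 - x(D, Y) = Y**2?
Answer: 1007 - 4*I*sqrt(94134)/29 ≈ 1007.0 - 42.319*I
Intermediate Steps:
x(D, Y) = 2 - Y**2
z(T) = 1/(2*T)
v(K) = 45 + 40*K (v(K) = 45 - (-40)*K = 45 + 40*K)
b(B, Z) = -8*sqrt(-28 + 1/(2*Z)) (b(B, Z) = -8*sqrt(1/(2*Z) - 28) = -8*sqrt(-28 + 1/(2*Z)))
b(v(x(sqrt(-5 - 4), 0)), 29) - 1*(-1007) = -4*sqrt(-112 + 2/29) - 1*(-1007) = -4*sqrt(-112 + 2*(1/29)) + 1007 = -4*sqrt(-112 + 2/29) + 1007 = -4*I*sqrt(94134)/29 + 1007 = 1007 - 4*I*sqrt(94134)/29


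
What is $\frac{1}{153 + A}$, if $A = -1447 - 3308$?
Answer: $- \frac{1}{4602} \approx -0.0002173$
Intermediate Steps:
$A = -4755$ ($A = -1447 - 3308 = -4755$)
$\frac{1}{153 + A} = \frac{1}{153 - 4755} = \frac{1}{-4602} = - \frac{1}{4602}$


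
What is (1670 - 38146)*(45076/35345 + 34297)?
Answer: -44218853205516/35345 ≈ -1.2511e+9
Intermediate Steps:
(1670 - 38146)*(45076/35345 + 34297) = -36476*(45076*(1/35345) + 34297) = -36476*(45076/35345 + 34297) = -36476*1212272541/35345 = -44218853205516/35345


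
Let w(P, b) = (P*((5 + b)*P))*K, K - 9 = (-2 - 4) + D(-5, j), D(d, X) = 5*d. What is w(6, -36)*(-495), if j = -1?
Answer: -12153240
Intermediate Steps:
K = -22 (K = 9 + ((-2 - 4) + 5*(-5)) = 9 + (-6 - 25) = 9 - 31 = -22)
w(P, b) = -22*P**2*(5 + b) (w(P, b) = (P*((5 + b)*P))*(-22) = (P*(P*(5 + b)))*(-22) = (P**2*(5 + b))*(-22) = -22*P**2*(5 + b))
w(6, -36)*(-495) = (22*6**2*(-5 - 1*(-36)))*(-495) = (22*36*(-5 + 36))*(-495) = (22*36*31)*(-495) = 24552*(-495) = -12153240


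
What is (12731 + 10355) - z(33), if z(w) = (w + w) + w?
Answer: 22987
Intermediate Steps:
z(w) = 3*w (z(w) = 2*w + w = 3*w)
(12731 + 10355) - z(33) = (12731 + 10355) - 3*33 = 23086 - 1*99 = 23086 - 99 = 22987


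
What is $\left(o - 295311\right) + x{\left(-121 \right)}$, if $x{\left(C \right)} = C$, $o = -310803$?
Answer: $-606235$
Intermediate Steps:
$\left(o - 295311\right) + x{\left(-121 \right)} = \left(-310803 - 295311\right) - 121 = -606114 - 121 = -606235$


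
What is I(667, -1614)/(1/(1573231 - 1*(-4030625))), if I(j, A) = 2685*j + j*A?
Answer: 4003153760592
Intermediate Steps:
I(j, A) = 2685*j + A*j
I(667, -1614)/(1/(1573231 - 1*(-4030625))) = (667*(2685 - 1614))/(1/(1573231 - 1*(-4030625))) = (667*1071)/(1/(1573231 + 4030625)) = 714357/(1/5603856) = 714357*5603856 = 4003153760592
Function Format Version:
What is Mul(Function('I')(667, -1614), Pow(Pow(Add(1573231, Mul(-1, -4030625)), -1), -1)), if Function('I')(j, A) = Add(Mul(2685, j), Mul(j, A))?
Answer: 4003153760592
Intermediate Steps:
Function('I')(j, A) = Add(Mul(2685, j), Mul(A, j))
Mul(Function('I')(667, -1614), Pow(Pow(Add(1573231, Mul(-1, -4030625)), -1), -1)) = Mul(Mul(667, Add(2685, -1614)), Pow(Pow(Add(1573231, Mul(-1, -4030625)), -1), -1)) = Mul(Mul(667, 1071), Pow(Pow(Add(1573231, 4030625), -1), -1)) = Mul(714357, Pow(Pow(5603856, -1), -1)) = Mul(714357, Pow(Rational(1, 5603856), -1)) = Mul(714357, 5603856) = 4003153760592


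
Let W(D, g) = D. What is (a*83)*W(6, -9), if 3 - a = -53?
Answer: 27888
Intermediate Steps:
a = 56 (a = 3 - 1*(-53) = 3 + 53 = 56)
(a*83)*W(6, -9) = (56*83)*6 = 4648*6 = 27888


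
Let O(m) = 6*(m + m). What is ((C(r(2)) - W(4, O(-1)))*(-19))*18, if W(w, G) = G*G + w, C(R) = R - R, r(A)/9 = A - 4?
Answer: 50616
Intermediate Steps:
O(m) = 12*m (O(m) = 6*(2*m) = 12*m)
r(A) = -36 + 9*A (r(A) = 9*(A - 4) = 9*(-4 + A) = -36 + 9*A)
C(R) = 0
W(w, G) = w + G**2 (W(w, G) = G**2 + w = w + G**2)
((C(r(2)) - W(4, O(-1)))*(-19))*18 = ((0 - (4 + (12*(-1))**2))*(-19))*18 = ((0 - (4 + (-12)**2))*(-19))*18 = ((0 - (4 + 144))*(-19))*18 = ((0 - 1*148)*(-19))*18 = ((0 - 148)*(-19))*18 = -148*(-19)*18 = 2812*18 = 50616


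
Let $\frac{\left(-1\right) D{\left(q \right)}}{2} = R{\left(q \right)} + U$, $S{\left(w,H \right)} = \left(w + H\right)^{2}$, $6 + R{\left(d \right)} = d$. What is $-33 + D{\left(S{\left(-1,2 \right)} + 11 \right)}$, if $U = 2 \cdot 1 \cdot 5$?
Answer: $-65$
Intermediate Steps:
$R{\left(d \right)} = -6 + d$
$U = 10$ ($U = 2 \cdot 5 = 10$)
$S{\left(w,H \right)} = \left(H + w\right)^{2}$
$D{\left(q \right)} = -8 - 2 q$ ($D{\left(q \right)} = - 2 \left(\left(-6 + q\right) + 10\right) = - 2 \left(4 + q\right) = -8 - 2 q$)
$-33 + D{\left(S{\left(-1,2 \right)} + 11 \right)} = -33 - \left(8 + 2 \left(\left(2 - 1\right)^{2} + 11\right)\right) = -33 - \left(8 + 2 \left(1^{2} + 11\right)\right) = -33 - \left(8 + 2 \left(1 + 11\right)\right) = -33 - 32 = -65$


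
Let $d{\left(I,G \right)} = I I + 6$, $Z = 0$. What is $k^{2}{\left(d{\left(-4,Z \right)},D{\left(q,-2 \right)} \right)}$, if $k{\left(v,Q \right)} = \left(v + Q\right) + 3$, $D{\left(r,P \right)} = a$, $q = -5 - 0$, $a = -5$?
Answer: $400$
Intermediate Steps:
$d{\left(I,G \right)} = 6 + I^{2}$ ($d{\left(I,G \right)} = I^{2} + 6 = 6 + I^{2}$)
$q = -5$ ($q = -5 + 0 = -5$)
$D{\left(r,P \right)} = -5$
$k{\left(v,Q \right)} = 3 + Q + v$ ($k{\left(v,Q \right)} = \left(Q + v\right) + 3 = 3 + Q + v$)
$k^{2}{\left(d{\left(-4,Z \right)},D{\left(q,-2 \right)} \right)} = \left(3 - 5 + \left(6 + \left(-4\right)^{2}\right)\right)^{2} = \left(3 - 5 + \left(6 + 16\right)\right)^{2} = \left(3 - 5 + 22\right)^{2} = 20^{2} = 400$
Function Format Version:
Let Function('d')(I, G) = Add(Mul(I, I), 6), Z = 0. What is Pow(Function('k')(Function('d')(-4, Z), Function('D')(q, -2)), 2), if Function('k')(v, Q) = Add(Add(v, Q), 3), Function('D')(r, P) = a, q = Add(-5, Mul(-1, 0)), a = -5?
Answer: 400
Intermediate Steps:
Function('d')(I, G) = Add(6, Pow(I, 2)) (Function('d')(I, G) = Add(Pow(I, 2), 6) = Add(6, Pow(I, 2)))
q = -5 (q = Add(-5, 0) = -5)
Function('D')(r, P) = -5
Function('k')(v, Q) = Add(3, Q, v) (Function('k')(v, Q) = Add(Add(Q, v), 3) = Add(3, Q, v))
Pow(Function('k')(Function('d')(-4, Z), Function('D')(q, -2)), 2) = Pow(Add(3, -5, Add(6, Pow(-4, 2))), 2) = Pow(Add(3, -5, Add(6, 16)), 2) = Pow(Add(3, -5, 22), 2) = Pow(20, 2) = 400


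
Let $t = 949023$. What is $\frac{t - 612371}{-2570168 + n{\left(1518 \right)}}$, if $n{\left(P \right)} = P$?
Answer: $- \frac{168326}{1284325} \approx -0.13106$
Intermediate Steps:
$\frac{t - 612371}{-2570168 + n{\left(1518 \right)}} = \frac{949023 - 612371}{-2570168 + 1518} = \frac{336652}{-2568650} = 336652 \left(- \frac{1}{2568650}\right) = - \frac{168326}{1284325}$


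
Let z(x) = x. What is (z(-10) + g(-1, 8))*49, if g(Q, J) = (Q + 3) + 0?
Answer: -392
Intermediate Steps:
g(Q, J) = 3 + Q (g(Q, J) = (3 + Q) + 0 = 3 + Q)
(z(-10) + g(-1, 8))*49 = (-10 + (3 - 1))*49 = (-10 + 2)*49 = -8*49 = -392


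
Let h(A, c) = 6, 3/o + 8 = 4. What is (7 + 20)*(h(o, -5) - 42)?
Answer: -972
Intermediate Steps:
o = -¾ (o = 3/(-8 + 4) = 3/(-4) = 3*(-¼) = -¾ ≈ -0.75000)
(7 + 20)*(h(o, -5) - 42) = (7 + 20)*(6 - 42) = 27*(-36) = -972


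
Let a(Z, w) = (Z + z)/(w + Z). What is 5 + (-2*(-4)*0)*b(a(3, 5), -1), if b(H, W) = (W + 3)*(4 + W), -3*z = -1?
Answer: 5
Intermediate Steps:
z = ⅓ (z = -⅓*(-1) = ⅓ ≈ 0.33333)
a(Z, w) = (⅓ + Z)/(Z + w) (a(Z, w) = (Z + ⅓)/(w + Z) = (⅓ + Z)/(Z + w))
b(H, W) = (3 + W)*(4 + W)
5 + (-2*(-4)*0)*b(a(3, 5), -1) = 5 + (-2*(-4)*0)*(12 + (-1)² + 7*(-1)) = 5 + (8*0)*(12 + 1 - 7) = 5 + 0*6 = 5 + 0 = 5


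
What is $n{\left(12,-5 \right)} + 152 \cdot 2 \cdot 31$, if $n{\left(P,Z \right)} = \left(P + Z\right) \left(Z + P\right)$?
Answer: $9473$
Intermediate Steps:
$n{\left(P,Z \right)} = \left(P + Z\right)^{2}$ ($n{\left(P,Z \right)} = \left(P + Z\right) \left(P + Z\right) = \left(P + Z\right)^{2}$)
$n{\left(12,-5 \right)} + 152 \cdot 2 \cdot 31 = \left(12 - 5\right)^{2} + 152 \cdot 2 \cdot 31 = 7^{2} + 152 \cdot 62 = 49 + 9424 = 9473$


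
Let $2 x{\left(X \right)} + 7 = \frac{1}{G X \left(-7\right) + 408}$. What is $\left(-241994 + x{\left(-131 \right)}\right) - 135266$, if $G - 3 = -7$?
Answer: $- \frac{2459758021}{6520} \approx -3.7726 \cdot 10^{5}$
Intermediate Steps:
$G = -4$ ($G = 3 - 7 = -4$)
$x{\left(X \right)} = - \frac{7}{2} + \frac{1}{2 \left(408 + 28 X\right)}$ ($x{\left(X \right)} = - \frac{7}{2} + \frac{1}{2 \left(- 4 X \left(-7\right) + 408\right)} = - \frac{7}{2} + \frac{1}{2 \left(28 X + 408\right)} = - \frac{7}{2} + \frac{1}{2 \left(408 + 28 X\right)}$)
$\left(-241994 + x{\left(-131 \right)}\right) - 135266 = \left(-241994 + \frac{-2855 - -25676}{8 \left(102 + 7 \left(-131\right)\right)}\right) - 135266 = \left(-241994 + \frac{-2855 + 25676}{8 \left(102 - 917\right)}\right) - 135266 = \left(-241994 + \frac{1}{8} \frac{1}{-815} \cdot 22821\right) - 135266 = \left(-241994 + \frac{1}{8} \left(- \frac{1}{815}\right) 22821\right) - 135266 = \left(-241994 - \frac{22821}{6520}\right) - 135266 = - \frac{1577823701}{6520} - 135266 = - \frac{2459758021}{6520}$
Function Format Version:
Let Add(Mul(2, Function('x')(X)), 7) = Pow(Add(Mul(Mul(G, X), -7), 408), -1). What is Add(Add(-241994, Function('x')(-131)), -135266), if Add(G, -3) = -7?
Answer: Rational(-2459758021, 6520) ≈ -3.7726e+5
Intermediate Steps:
G = -4 (G = Add(3, -7) = -4)
Function('x')(X) = Add(Rational(-7, 2), Mul(Rational(1, 2), Pow(Add(408, Mul(28, X)), -1))) (Function('x')(X) = Add(Rational(-7, 2), Mul(Rational(1, 2), Pow(Add(Mul(Mul(-4, X), -7), 408), -1))) = Add(Rational(-7, 2), Mul(Rational(1, 2), Pow(Add(Mul(28, X), 408), -1))) = Add(Rational(-7, 2), Mul(Rational(1, 2), Pow(Add(408, Mul(28, X)), -1))))
Add(Add(-241994, Function('x')(-131)), -135266) = Add(Add(-241994, Mul(Rational(1, 8), Pow(Add(102, Mul(7, -131)), -1), Add(-2855, Mul(-196, -131)))), -135266) = Add(Add(-241994, Mul(Rational(1, 8), Pow(Add(102, -917), -1), Add(-2855, 25676))), -135266) = Add(Add(-241994, Mul(Rational(1, 8), Pow(-815, -1), 22821)), -135266) = Add(Add(-241994, Mul(Rational(1, 8), Rational(-1, 815), 22821)), -135266) = Add(Add(-241994, Rational(-22821, 6520)), -135266) = Add(Rational(-1577823701, 6520), -135266) = Rational(-2459758021, 6520)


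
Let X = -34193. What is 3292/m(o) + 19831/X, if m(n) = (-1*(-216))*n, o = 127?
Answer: -107860159/234495594 ≈ -0.45997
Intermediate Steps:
m(n) = 216*n
3292/m(o) + 19831/X = 3292/((216*127)) + 19831/(-34193) = 3292/27432 + 19831*(-1/34193) = 3292*(1/27432) - 19831/34193 = 823/6858 - 19831/34193 = -107860159/234495594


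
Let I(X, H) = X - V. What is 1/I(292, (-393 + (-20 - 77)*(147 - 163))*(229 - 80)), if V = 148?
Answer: 1/144 ≈ 0.0069444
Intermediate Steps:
I(X, H) = -148 + X (I(X, H) = X - 1*148 = X - 148 = -148 + X)
1/I(292, (-393 + (-20 - 77)*(147 - 163))*(229 - 80)) = 1/(-148 + 292) = 1/144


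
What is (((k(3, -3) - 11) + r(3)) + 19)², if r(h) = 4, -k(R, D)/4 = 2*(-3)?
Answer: 1296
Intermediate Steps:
k(R, D) = 24 (k(R, D) = -8*(-3) = -4*(-6) = 24)
(((k(3, -3) - 11) + r(3)) + 19)² = (((24 - 11) + 4) + 19)² = ((13 + 4) + 19)² = (17 + 19)² = 36² = 1296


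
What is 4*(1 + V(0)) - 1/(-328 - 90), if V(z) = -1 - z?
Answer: 1/418 ≈ 0.0023923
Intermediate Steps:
4*(1 + V(0)) - 1/(-328 - 90) = 4*(1 + (-1 - 1*0)) - 1/(-328 - 90) = 4*(1 + (-1 + 0)) - 1/(-418) = 4*(1 - 1) - 1*(-1/418) = 4*0 + 1/418 = 0 + 1/418 = 1/418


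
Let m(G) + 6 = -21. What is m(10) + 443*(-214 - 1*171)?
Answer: -170582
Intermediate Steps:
m(G) = -27 (m(G) = -6 - 21 = -27)
m(10) + 443*(-214 - 1*171) = -27 + 443*(-214 - 1*171) = -27 + 443*(-214 - 171) = -27 + 443*(-385) = -27 - 170555 = -170582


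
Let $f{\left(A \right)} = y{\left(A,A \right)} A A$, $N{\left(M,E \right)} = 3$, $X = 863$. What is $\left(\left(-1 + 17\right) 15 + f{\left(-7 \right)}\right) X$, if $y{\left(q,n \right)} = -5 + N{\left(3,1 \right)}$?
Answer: $122546$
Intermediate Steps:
$y{\left(q,n \right)} = -2$ ($y{\left(q,n \right)} = -5 + 3 = -2$)
$f{\left(A \right)} = - 2 A^{2}$ ($f{\left(A \right)} = - 2 A A = - 2 A^{2}$)
$\left(\left(-1 + 17\right) 15 + f{\left(-7 \right)}\right) X = \left(\left(-1 + 17\right) 15 - 2 \left(-7\right)^{2}\right) 863 = \left(16 \cdot 15 - 98\right) 863 = \left(240 - 98\right) 863 = 142 \cdot 863 = 122546$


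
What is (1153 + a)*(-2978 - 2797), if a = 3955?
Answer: -29498700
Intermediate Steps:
(1153 + a)*(-2978 - 2797) = (1153 + 3955)*(-2978 - 2797) = 5108*(-5775) = -29498700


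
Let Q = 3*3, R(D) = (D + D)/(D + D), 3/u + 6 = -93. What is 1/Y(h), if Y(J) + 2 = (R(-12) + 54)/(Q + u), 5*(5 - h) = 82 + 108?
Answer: 296/1223 ≈ 0.24203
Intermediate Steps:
u = -1/33 (u = 3/(-6 - 93) = 3/(-99) = 3*(-1/99) = -1/33 ≈ -0.030303)
R(D) = 1 (R(D) = (2*D)/((2*D)) = (2*D)*(1/(2*D)) = 1)
Q = 9
h = -33 (h = 5 - (82 + 108)/5 = 5 - 1/5*190 = 5 - 38 = -33)
Y(J) = 1223/296 (Y(J) = -2 + (1 + 54)/(9 - 1/33) = -2 + 55/(296/33) = -2 + 55*(33/296) = -2 + 1815/296 = 1223/296)
1/Y(h) = 1/(1223/296) = 296/1223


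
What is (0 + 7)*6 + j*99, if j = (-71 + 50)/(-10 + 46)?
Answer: -63/4 ≈ -15.750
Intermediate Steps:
j = -7/12 (j = -21/36 = -21*1/36 = -7/12 ≈ -0.58333)
(0 + 7)*6 + j*99 = (0 + 7)*6 - 7/12*99 = 7*6 - 231/4 = 42 - 231/4 = -63/4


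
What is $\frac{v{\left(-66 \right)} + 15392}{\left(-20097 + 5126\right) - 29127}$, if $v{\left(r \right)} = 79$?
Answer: $- \frac{15471}{44098} \approx -0.35083$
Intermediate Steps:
$\frac{v{\left(-66 \right)} + 15392}{\left(-20097 + 5126\right) - 29127} = \frac{79 + 15392}{\left(-20097 + 5126\right) - 29127} = \frac{15471}{-14971 - 29127} = \frac{15471}{-44098} = 15471 \left(- \frac{1}{44098}\right) = - \frac{15471}{44098}$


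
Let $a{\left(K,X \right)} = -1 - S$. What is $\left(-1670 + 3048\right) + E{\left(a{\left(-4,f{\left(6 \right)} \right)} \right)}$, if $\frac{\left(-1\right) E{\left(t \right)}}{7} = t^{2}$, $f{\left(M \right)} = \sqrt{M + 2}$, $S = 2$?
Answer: $1315$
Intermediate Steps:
$f{\left(M \right)} = \sqrt{2 + M}$
$a{\left(K,X \right)} = -3$ ($a{\left(K,X \right)} = -1 - 2 = -3$)
$E{\left(t \right)} = - 7 t^{2}$
$\left(-1670 + 3048\right) + E{\left(a{\left(-4,f{\left(6 \right)} \right)} \right)} = \left(-1670 + 3048\right) - 7 \left(-3\right)^{2} = 1378 - 63 = 1315$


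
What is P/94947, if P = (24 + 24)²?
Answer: 768/31649 ≈ 0.024266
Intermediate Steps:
P = 2304 (P = 48² = 2304)
P/94947 = 2304/94947 = 2304*(1/94947) = 768/31649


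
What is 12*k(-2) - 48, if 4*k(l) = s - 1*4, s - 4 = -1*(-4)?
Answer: -36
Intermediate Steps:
s = 8 (s = 4 - 1*(-4) = 4 + 4 = 8)
k(l) = 1 (k(l) = (8 - 1*4)/4 = (8 - 4)/4 = (¼)*4 = 1)
12*k(-2) - 48 = 12*1 - 48 = 12 - 48 = -36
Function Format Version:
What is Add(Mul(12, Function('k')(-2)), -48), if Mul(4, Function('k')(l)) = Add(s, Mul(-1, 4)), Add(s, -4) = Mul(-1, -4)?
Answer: -36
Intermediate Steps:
s = 8 (s = Add(4, Mul(-1, -4)) = Add(4, 4) = 8)
Function('k')(l) = 1 (Function('k')(l) = Mul(Rational(1, 4), Add(8, Mul(-1, 4))) = Mul(Rational(1, 4), Add(8, -4)) = Mul(Rational(1, 4), 4) = 1)
Add(Mul(12, Function('k')(-2)), -48) = Add(Mul(12, 1), -48) = Add(12, -48) = -36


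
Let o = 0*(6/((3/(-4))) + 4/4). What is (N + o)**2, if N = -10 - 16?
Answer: 676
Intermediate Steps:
N = -26
o = 0 (o = 0*(6/((3*(-1/4))) + 4*(1/4)) = 0*(6/(-3/4) + 1) = 0*(6*(-4/3) + 1) = 0*(-8 + 1) = 0*(-7) = 0)
(N + o)**2 = (-26 + 0)**2 = (-26)**2 = 676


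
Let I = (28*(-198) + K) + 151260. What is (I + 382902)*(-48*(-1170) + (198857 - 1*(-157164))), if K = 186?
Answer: 217962961524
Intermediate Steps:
I = 145902 (I = (28*(-198) + 186) + 151260 = (-5544 + 186) + 151260 = -5358 + 151260 = 145902)
(I + 382902)*(-48*(-1170) + (198857 - 1*(-157164))) = (145902 + 382902)*(-48*(-1170) + (198857 - 1*(-157164))) = 528804*(56160 + (198857 + 157164)) = 528804*(56160 + 356021) = 528804*412181 = 217962961524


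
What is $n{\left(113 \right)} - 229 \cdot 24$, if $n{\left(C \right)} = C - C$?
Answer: $-5496$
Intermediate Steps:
$n{\left(C \right)} = 0$
$n{\left(113 \right)} - 229 \cdot 24 = 0 - 229 \cdot 24 = 0 - 5496 = -5496$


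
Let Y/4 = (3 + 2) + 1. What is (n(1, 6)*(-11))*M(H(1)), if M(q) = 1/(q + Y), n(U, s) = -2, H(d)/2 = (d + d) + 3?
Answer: 11/17 ≈ 0.64706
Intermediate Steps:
H(d) = 6 + 4*d (H(d) = 2*((d + d) + 3) = 2*(2*d + 3) = 2*(3 + 2*d) = 6 + 4*d)
Y = 24 (Y = 4*((3 + 2) + 1) = 4*(5 + 1) = 4*6 = 24)
M(q) = 1/(24 + q) (M(q) = 1/(q + 24) = 1/(24 + q))
(n(1, 6)*(-11))*M(H(1)) = (-2*(-11))/(24 + (6 + 4*1)) = 22/(24 + (6 + 4)) = 22/(24 + 10) = 22/34 = 22*(1/34) = 11/17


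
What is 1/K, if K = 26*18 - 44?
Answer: 1/424 ≈ 0.0023585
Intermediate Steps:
K = 424 (K = 468 - 44 = 424)
1/K = 1/424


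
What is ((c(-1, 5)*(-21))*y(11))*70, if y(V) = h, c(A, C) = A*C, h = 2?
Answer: 14700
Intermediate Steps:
y(V) = 2
((c(-1, 5)*(-21))*y(11))*70 = ((-1*5*(-21))*2)*70 = (-5*(-21)*2)*70 = (105*2)*70 = 210*70 = 14700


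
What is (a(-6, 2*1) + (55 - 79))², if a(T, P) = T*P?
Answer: 1296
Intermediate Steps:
a(T, P) = P*T
(a(-6, 2*1) + (55 - 79))² = ((2*1)*(-6) + (55 - 79))² = (2*(-6) - 24)² = (-12 - 24)² = (-36)² = 1296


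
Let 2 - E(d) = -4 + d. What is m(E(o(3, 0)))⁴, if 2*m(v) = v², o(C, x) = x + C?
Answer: 6561/16 ≈ 410.06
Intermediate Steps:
o(C, x) = C + x
E(d) = 6 - d (E(d) = 2 - (-4 + d) = 2 + (4 - d) = 6 - d)
m(v) = v²/2
m(E(o(3, 0)))⁴ = ((6 - (3 + 0))²/2)⁴ = ((6 - 1*3)²/2)⁴ = ((6 - 3)²/2)⁴ = ((½)*3²)⁴ = ((½)*9)⁴ = (9/2)⁴ = 6561/16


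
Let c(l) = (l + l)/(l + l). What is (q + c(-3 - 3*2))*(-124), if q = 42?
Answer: -5332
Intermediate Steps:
c(l) = 1 (c(l) = (2*l)/((2*l)) = (2*l)*(1/(2*l)) = 1)
(q + c(-3 - 3*2))*(-124) = (42 + 1)*(-124) = 43*(-124) = -5332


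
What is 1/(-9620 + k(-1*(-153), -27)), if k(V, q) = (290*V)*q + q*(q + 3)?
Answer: -1/1206962 ≈ -8.2853e-7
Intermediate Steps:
k(V, q) = q*(3 + q) + 290*V*q (k(V, q) = 290*V*q + q*(3 + q) = q*(3 + q) + 290*V*q)
1/(-9620 + k(-1*(-153), -27)) = 1/(-9620 - 27*(3 - 27 + 290*(-1*(-153)))) = 1/(-9620 - 27*(3 - 27 + 290*153)) = 1/(-9620 - 27*(3 - 27 + 44370)) = 1/(-9620 - 27*44346) = 1/(-9620 - 1197342) = 1/(-1206962) = -1/1206962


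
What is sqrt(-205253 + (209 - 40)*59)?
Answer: 3*I*sqrt(21698) ≈ 441.91*I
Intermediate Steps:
sqrt(-205253 + (209 - 40)*59) = sqrt(-205253 + 169*59) = sqrt(-205253 + 9971) = sqrt(-195282) = 3*I*sqrt(21698)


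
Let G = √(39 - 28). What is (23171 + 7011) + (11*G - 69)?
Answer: 30113 + 11*√11 ≈ 30149.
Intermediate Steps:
G = √11 ≈ 3.3166
(23171 + 7011) + (11*G - 69) = (23171 + 7011) + (11*√11 - 69) = 30182 + (-69 + 11*√11) = 30113 + 11*√11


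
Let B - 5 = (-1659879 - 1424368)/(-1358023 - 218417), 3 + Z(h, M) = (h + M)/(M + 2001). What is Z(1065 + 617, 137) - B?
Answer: -15345002743/1685214360 ≈ -9.1057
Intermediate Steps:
Z(h, M) = -3 + (M + h)/(2001 + M) (Z(h, M) = -3 + (h + M)/(M + 2001) = -3 + (M + h)/(2001 + M))
B = 10966447/1576440 (B = 5 + (-1659879 - 1424368)/(-1358023 - 218417) = 5 - 3084247/(-1576440) = 5 - 3084247*(-1/1576440) = 5 + 3084247/1576440 = 10966447/1576440 ≈ 6.9565)
Z(1065 + 617, 137) - B = (-6003 + (1065 + 617) - 2*137)/(2001 + 137) - 1*10966447/1576440 = (-6003 + 1682 - 274)/2138 - 10966447/1576440 = (1/2138)*(-4595) - 10966447/1576440 = -4595/2138 - 10966447/1576440 = -15345002743/1685214360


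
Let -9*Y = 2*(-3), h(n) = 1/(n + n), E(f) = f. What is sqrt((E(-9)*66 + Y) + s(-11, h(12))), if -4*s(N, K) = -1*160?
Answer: 2*I*sqrt(1245)/3 ≈ 23.523*I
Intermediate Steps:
h(n) = 1/(2*n)
s(N, K) = 40 (s(N, K) = -(-1)*160/4 = -1/4*(-160) = 40)
Y = 2/3 (Y = -2*(-3)/9 = -1/9*(-6) = 2/3 ≈ 0.66667)
sqrt((E(-9)*66 + Y) + s(-11, h(12))) = sqrt((-9*66 + 2/3) + 40) = sqrt((-594 + 2/3) + 40) = sqrt(-1780/3 + 40) = sqrt(-1660/3) = 2*I*sqrt(1245)/3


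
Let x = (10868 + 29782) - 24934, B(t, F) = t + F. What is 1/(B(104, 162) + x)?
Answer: 1/15982 ≈ 6.2570e-5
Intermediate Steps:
B(t, F) = F + t
x = 15716 (x = 40650 - 24934 = 15716)
1/(B(104, 162) + x) = 1/((162 + 104) + 15716) = 1/(266 + 15716) = 1/15982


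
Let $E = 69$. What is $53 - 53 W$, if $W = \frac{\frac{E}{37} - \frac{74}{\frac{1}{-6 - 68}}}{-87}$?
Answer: $\frac{376300}{111} \approx 3390.1$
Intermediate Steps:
$W = - \frac{6989}{111}$ ($W = \frac{\frac{69}{37} - \frac{74}{\frac{1}{-6 - 68}}}{-87} = \left(69 \cdot \frac{1}{37} - \frac{74}{\frac{1}{-74}}\right) \left(- \frac{1}{87}\right) = \left(\frac{69}{37} - \frac{74}{- \frac{1}{74}}\right) \left(- \frac{1}{87}\right) = \left(\frac{69}{37} - -5476\right) \left(- \frac{1}{87}\right) = \left(\frac{69}{37} + 5476\right) \left(- \frac{1}{87}\right) = \frac{202681}{37} \left(- \frac{1}{87}\right) = - \frac{6989}{111} \approx -62.964$)
$53 - 53 W = 53 - - \frac{370417}{111} = 53 + \frac{370417}{111} = \frac{376300}{111}$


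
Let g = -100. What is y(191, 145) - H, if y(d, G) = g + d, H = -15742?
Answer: 15833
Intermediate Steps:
y(d, G) = -100 + d
y(191, 145) - H = (-100 + 191) - 1*(-15742) = 91 + 15742 = 15833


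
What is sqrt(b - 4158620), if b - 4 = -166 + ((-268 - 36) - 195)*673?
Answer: 9*I*sqrt(55489) ≈ 2120.1*I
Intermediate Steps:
b = -335989 (b = 4 + (-166 + ((-268 - 36) - 195)*673) = 4 + (-166 + (-304 - 195)*673) = 4 + (-166 - 499*673) = 4 + (-166 - 335827) = 4 - 335993 = -335989)
sqrt(b - 4158620) = sqrt(-335989 - 4158620) = sqrt(-4494609) = 9*I*sqrt(55489)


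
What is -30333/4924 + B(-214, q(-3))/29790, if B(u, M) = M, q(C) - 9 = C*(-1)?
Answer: -150593497/24447660 ≈ -6.1598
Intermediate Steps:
q(C) = 9 - C (q(C) = 9 + C*(-1) = 9 - C)
-30333/4924 + B(-214, q(-3))/29790 = -30333/4924 + (9 - 1*(-3))/29790 = -30333*1/4924 + (9 + 3)*(1/29790) = -30333/4924 + 12*(1/29790) = -30333/4924 + 2/4965 = -150593497/24447660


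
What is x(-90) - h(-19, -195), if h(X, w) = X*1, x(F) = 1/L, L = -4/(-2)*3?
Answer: 115/6 ≈ 19.167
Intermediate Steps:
L = 6 (L = -4*(-1)/2*3 = -2*(-1)*3 = 2*3 = 6)
x(F) = ⅙ (x(F) = 1/6 = ⅙)
h(X, w) = X
x(-90) - h(-19, -195) = ⅙ - 1*(-19) = ⅙ + 19 = 115/6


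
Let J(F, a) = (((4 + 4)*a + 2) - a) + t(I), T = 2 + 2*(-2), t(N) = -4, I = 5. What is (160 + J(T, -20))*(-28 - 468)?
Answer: -8928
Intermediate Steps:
T = -2 (T = 2 - 4 = -2)
J(F, a) = -2 + 7*a (J(F, a) = (((4 + 4)*a + 2) - a) - 4 = ((8*a + 2) - a) - 4 = ((2 + 8*a) - a) - 4 = (2 + 7*a) - 4 = -2 + 7*a)
(160 + J(T, -20))*(-28 - 468) = (160 + (-2 + 7*(-20)))*(-28 - 468) = (160 + (-2 - 140))*(-496) = (160 - 142)*(-496) = 18*(-496) = -8928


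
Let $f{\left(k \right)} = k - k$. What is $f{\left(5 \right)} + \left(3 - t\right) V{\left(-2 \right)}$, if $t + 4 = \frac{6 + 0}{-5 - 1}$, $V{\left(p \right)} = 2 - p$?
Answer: $32$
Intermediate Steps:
$t = -5$ ($t = -4 + \frac{6 + 0}{-5 - 1} = -4 + \frac{6}{-6} = -4 + 6 \left(- \frac{1}{6}\right) = -4 - 1 = -5$)
$f{\left(k \right)} = 0$
$f{\left(5 \right)} + \left(3 - t\right) V{\left(-2 \right)} = 0 + \left(3 - -5\right) \left(2 - -2\right) = 0 + \left(3 + 5\right) \left(2 + 2\right) = 0 + 8 \cdot 4 = 0 + 32 = 32$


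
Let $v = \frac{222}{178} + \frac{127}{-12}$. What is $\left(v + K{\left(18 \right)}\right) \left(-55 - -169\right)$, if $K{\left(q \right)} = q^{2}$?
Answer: $\frac{6385159}{178} \approx 35872.0$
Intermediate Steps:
$v = - \frac{9971}{1068}$ ($v = 222 \cdot \frac{1}{178} + 127 \left(- \frac{1}{12}\right) = \frac{111}{89} - \frac{127}{12} = - \frac{9971}{1068} \approx -9.3361$)
$\left(v + K{\left(18 \right)}\right) \left(-55 - -169\right) = \left(- \frac{9971}{1068} + 18^{2}\right) \left(-55 - -169\right) = \left(- \frac{9971}{1068} + 324\right) \left(-55 + 169\right) = \frac{336061}{1068} \cdot 114 = \frac{6385159}{178}$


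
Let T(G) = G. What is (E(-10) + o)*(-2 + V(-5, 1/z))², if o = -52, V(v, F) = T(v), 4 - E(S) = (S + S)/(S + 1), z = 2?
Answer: -22148/9 ≈ -2460.9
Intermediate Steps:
E(S) = 4 - 2*S/(1 + S) (E(S) = 4 - (S + S)/(S + 1) = 4 - 2*S/(1 + S))
V(v, F) = v
(E(-10) + o)*(-2 + V(-5, 1/z))² = (2*(2 - 10)/(1 - 10) - 52)*(-2 - 5)² = (2*(-8)/(-9) - 52)*(-7)² = (2*(-⅑)*(-8) - 52)*49 = (16/9 - 52)*49 = -452/9*49 = -22148/9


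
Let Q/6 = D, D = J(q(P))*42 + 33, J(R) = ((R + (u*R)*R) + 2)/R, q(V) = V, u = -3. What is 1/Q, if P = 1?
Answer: 1/198 ≈ 0.0050505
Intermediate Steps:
J(R) = (2 + R - 3*R²)/R (J(R) = ((R + (-3*R)*R) + 2)/R = ((R - 3*R²) + 2)/R = (2 + R - 3*R²)/R)
D = 33 (D = (1 - 3*1 + 2/1)*42 + 33 = (1 - 3 + 2*1)*42 + 33 = (1 - 3 + 2)*42 + 33 = 0*42 + 33 = 0 + 33 = 33)
Q = 198 (Q = 6*33 = 198)
1/Q = 1/198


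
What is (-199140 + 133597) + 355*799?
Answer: 218102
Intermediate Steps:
(-199140 + 133597) + 355*799 = -65543 + 283645 = 218102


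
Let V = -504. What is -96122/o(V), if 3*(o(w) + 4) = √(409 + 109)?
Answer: -1730196/187 - 144183*√518/187 ≈ -26801.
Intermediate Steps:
o(w) = -4 + √518/3 (o(w) = -4 + √(409 + 109)/3 = -4 + √518/3)
-96122/o(V) = -96122/(-4 + √518/3)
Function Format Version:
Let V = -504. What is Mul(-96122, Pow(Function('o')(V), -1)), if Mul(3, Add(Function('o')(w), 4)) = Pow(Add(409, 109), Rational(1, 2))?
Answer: Add(Rational(-1730196, 187), Mul(Rational(-144183, 187), Pow(518, Rational(1, 2)))) ≈ -26801.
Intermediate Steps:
Function('o')(w) = Add(-4, Mul(Rational(1, 3), Pow(518, Rational(1, 2)))) (Function('o')(w) = Add(-4, Mul(Rational(1, 3), Pow(Add(409, 109), Rational(1, 2)))) = Add(-4, Mul(Rational(1, 3), Pow(518, Rational(1, 2)))))
Mul(-96122, Pow(Function('o')(V), -1)) = Mul(-96122, Pow(Add(-4, Mul(Rational(1, 3), Pow(518, Rational(1, 2)))), -1))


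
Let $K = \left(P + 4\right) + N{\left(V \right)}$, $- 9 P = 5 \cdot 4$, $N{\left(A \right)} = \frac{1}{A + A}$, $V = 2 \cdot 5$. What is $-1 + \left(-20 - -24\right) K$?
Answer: $\frac{284}{45} \approx 6.3111$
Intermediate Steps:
$V = 10$
$N{\left(A \right)} = \frac{1}{2 A}$
$P = - \frac{20}{9}$ ($P = - \frac{5 \cdot 4}{9} = \left(- \frac{1}{9}\right) 20 = - \frac{20}{9} \approx -2.2222$)
$K = \frac{329}{180}$ ($K = \left(- \frac{20}{9} + 4\right) + \frac{1}{2 \cdot 10} = \frac{16}{9} + \frac{1}{2} \cdot \frac{1}{10} = \frac{16}{9} + \frac{1}{20} = \frac{329}{180} \approx 1.8278$)
$-1 + \left(-20 - -24\right) K = -1 + \left(-20 - -24\right) \frac{329}{180} = -1 + \left(-20 + 24\right) \frac{329}{180} = -1 + 4 \cdot \frac{329}{180} = -1 + \frac{329}{45} = \frac{284}{45}$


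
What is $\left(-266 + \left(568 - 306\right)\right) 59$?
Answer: $-236$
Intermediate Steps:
$\left(-266 + \left(568 - 306\right)\right) 59 = \left(-266 + 262\right) 59 = \left(-4\right) 59 = -236$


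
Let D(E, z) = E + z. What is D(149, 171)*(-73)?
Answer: -23360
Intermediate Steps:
D(149, 171)*(-73) = (149 + 171)*(-73) = 320*(-73) = -23360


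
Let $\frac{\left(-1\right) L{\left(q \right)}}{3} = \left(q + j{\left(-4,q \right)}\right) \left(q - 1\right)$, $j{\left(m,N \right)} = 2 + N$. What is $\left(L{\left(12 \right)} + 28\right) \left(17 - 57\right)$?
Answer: $33200$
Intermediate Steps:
$L{\left(q \right)} = - 3 \left(-1 + q\right) \left(2 + 2 q\right)$ ($L{\left(q \right)} = - 3 \left(q + \left(2 + q\right)\right) \left(q - 1\right) = - 3 \left(2 + 2 q\right) \left(-1 + q\right) = - 3 \left(-1 + q\right) \left(2 + 2 q\right)$)
$\left(L{\left(12 \right)} + 28\right) \left(17 - 57\right) = \left(\left(6 - 6 \cdot 12^{2}\right) + 28\right) \left(17 - 57\right) = \left(\left(6 - 864\right) + 28\right) \left(-40\right) = \left(-858 + 28\right) \left(-40\right) = \left(-830\right) \left(-40\right) = 33200$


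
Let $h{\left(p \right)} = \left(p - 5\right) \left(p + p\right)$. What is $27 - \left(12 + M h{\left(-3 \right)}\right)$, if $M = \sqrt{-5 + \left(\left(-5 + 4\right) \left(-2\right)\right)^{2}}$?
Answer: $15 - 48 i \approx 15.0 - 48.0 i$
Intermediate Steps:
$h{\left(p \right)} = 2 p \left(-5 + p\right)$ ($h{\left(p \right)} = \left(-5 + p\right) 2 p = 2 p \left(-5 + p\right)$)
$M = i$ ($M = \sqrt{-5 + \left(\left(-1\right) \left(-2\right)\right)^{2}} = \sqrt{-5 + 2^{2}} = \sqrt{-5 + 4} = \sqrt{-1} = i \approx 1.0 i$)
$27 - \left(12 + M h{\left(-3 \right)}\right) = 27 - \left(12 + i 2 \left(-3\right) \left(-5 - 3\right)\right) = 27 - \left(12 + i 2 \left(-3\right) \left(-8\right)\right) = 27 - \left(12 + i 48\right) = 27 - \left(12 + 48 i\right) = 15 - 48 i$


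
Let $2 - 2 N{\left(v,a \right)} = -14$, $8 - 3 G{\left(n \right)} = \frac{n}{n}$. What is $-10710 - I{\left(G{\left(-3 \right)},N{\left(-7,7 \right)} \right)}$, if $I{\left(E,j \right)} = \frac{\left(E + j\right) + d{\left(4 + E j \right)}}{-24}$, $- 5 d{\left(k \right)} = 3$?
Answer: $- \frac{1927727}{180} \approx -10710.0$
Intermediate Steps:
$d{\left(k \right)} = - \frac{3}{5}$ ($d{\left(k \right)} = \left(- \frac{1}{5}\right) 3 = - \frac{3}{5}$)
$G{\left(n \right)} = \frac{7}{3}$ ($G{\left(n \right)} = \frac{8}{3} - \frac{n \frac{1}{n}}{3} = \frac{8}{3} - \frac{1}{3} = \frac{7}{3}$)
$N{\left(v,a \right)} = 8$ ($N{\left(v,a \right)} = 1 - -7 = 1 + 7 = 8$)
$I{\left(E,j \right)} = \frac{1}{40} - \frac{E}{24} - \frac{j}{24}$ ($I{\left(E,j \right)} = \frac{\left(E + j\right) - \frac{3}{5}}{-24} = \left(- \frac{3}{5} + E + j\right) \left(- \frac{1}{24}\right) = \frac{1}{40} - \frac{E}{24} - \frac{j}{24}$)
$-10710 - I{\left(G{\left(-3 \right)},N{\left(-7,7 \right)} \right)} = -10710 - \left(\frac{1}{40} - \frac{7}{72} - \frac{1}{3}\right) = -10710 - - \frac{73}{180} = -10710 + \frac{73}{180} = - \frac{1927727}{180}$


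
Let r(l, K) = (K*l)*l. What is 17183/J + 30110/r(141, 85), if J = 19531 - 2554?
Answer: 1969898095/1912611843 ≈ 1.0300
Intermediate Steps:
J = 16977
r(l, K) = K*l²
17183/J + 30110/r(141, 85) = 17183/16977 + 30110/((85*141²)) = 17183*(1/16977) + 30110/((85*19881)) = 17183/16977 + 30110/1689885 = 17183/16977 + 30110*(1/1689885) = 17183/16977 + 6022/337977 = 1969898095/1912611843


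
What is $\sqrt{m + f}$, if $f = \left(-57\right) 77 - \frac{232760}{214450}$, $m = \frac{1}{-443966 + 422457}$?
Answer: $\frac{i \sqrt{934040078450347033870}}{461260505} \approx 66.258 i$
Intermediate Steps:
$m = - \frac{1}{21509}$ ($m = \frac{1}{-21509} = - \frac{1}{21509} \approx -4.6492 \cdot 10^{-5}$)
$f = - \frac{94145381}{21445}$ ($f = -4389 - \frac{23276}{21445} = - \frac{94145381}{21445} \approx -4390.1$)
$\sqrt{m + f} = \sqrt{- \frac{1}{21509} - \frac{94145381}{21445}} = \sqrt{- \frac{2024973021374}{461260505}} = \frac{i \sqrt{934040078450347033870}}{461260505}$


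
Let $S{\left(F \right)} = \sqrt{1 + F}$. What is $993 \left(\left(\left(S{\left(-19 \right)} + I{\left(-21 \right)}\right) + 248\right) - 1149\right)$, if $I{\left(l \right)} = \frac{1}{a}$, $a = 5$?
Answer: $- \frac{4472472}{5} + 2979 i \sqrt{2} \approx -8.9449 \cdot 10^{5} + 4212.9 i$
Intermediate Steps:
$I{\left(l \right)} = \frac{1}{5}$
$993 \left(\left(\left(S{\left(-19 \right)} + I{\left(-21 \right)}\right) + 248\right) - 1149\right) = 993 \left(\left(\left(\sqrt{1 - 19} + \frac{1}{5}\right) + 248\right) - 1149\right) = 993 \left(\left(\left(\sqrt{-18} + \frac{1}{5}\right) + 248\right) - 1149\right) = 993 \left(\left(\left(3 i \sqrt{2} + \frac{1}{5}\right) + 248\right) - 1149\right) = 993 \left(\left(\left(\frac{1}{5} + 3 i \sqrt{2}\right) + 248\right) - 1149\right) = 993 \left(\left(\frac{1241}{5} + 3 i \sqrt{2}\right) - 1149\right) = 993 \left(- \frac{4504}{5} + 3 i \sqrt{2}\right) = - \frac{4472472}{5} + 2979 i \sqrt{2}$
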